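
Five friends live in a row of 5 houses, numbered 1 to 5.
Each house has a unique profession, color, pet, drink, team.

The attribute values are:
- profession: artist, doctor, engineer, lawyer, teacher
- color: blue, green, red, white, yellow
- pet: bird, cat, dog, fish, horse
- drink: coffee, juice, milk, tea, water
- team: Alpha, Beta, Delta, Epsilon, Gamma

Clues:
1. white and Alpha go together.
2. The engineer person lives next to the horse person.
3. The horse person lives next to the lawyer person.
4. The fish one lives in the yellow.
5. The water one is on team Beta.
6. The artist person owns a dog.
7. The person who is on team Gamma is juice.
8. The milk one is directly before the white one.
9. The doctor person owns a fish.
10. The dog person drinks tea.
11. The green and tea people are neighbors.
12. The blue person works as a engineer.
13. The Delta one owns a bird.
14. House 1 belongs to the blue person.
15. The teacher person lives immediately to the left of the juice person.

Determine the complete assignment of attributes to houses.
Solution:

House | Profession | Color | Pet | Drink | Team
-----------------------------------------------
  1   | engineer | blue | bird | milk | Delta
  2   | teacher | white | horse | coffee | Alpha
  3   | lawyer | green | cat | juice | Gamma
  4   | artist | red | dog | tea | Epsilon
  5   | doctor | yellow | fish | water | Beta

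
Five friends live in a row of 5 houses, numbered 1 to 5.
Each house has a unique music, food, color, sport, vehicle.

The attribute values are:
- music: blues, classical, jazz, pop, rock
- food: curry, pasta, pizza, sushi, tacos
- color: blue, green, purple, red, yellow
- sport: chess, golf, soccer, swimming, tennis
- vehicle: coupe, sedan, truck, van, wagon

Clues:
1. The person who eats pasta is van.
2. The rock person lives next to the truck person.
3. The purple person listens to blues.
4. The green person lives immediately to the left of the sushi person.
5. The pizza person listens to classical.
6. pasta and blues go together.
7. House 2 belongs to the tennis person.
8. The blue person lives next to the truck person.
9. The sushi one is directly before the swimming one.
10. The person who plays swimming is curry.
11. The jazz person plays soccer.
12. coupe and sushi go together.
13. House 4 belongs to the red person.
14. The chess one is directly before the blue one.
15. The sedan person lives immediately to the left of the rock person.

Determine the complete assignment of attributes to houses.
Solution:

House | Music | Food | Color | Sport | Vehicle
----------------------------------------------
  1   | classical | pizza | green | chess | sedan
  2   | rock | sushi | blue | tennis | coupe
  3   | pop | curry | yellow | swimming | truck
  4   | jazz | tacos | red | soccer | wagon
  5   | blues | pasta | purple | golf | van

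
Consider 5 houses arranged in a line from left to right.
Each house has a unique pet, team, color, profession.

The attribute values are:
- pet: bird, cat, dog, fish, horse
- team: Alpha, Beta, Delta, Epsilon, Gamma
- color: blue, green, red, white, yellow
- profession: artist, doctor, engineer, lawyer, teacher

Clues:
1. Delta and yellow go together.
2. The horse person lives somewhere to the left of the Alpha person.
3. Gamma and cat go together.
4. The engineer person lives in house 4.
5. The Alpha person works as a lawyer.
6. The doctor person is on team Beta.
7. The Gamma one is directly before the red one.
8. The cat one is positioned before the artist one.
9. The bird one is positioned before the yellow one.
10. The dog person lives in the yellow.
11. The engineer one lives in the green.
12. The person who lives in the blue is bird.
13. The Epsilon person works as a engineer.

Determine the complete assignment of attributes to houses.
Solution:

House | Pet | Team | Color | Profession
---------------------------------------
  1   | cat | Gamma | white | teacher
  2   | horse | Beta | red | doctor
  3   | bird | Alpha | blue | lawyer
  4   | fish | Epsilon | green | engineer
  5   | dog | Delta | yellow | artist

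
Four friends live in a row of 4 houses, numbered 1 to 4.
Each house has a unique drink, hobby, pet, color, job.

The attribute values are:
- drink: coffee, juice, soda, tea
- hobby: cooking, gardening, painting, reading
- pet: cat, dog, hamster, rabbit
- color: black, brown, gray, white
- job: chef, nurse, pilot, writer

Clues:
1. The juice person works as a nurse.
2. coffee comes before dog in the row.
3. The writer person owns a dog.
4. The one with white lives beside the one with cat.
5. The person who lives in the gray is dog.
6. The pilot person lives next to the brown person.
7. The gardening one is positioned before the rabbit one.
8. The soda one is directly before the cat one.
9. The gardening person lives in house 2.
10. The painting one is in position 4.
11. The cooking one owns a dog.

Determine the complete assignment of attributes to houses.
Solution:

House | Drink | Hobby | Pet | Color | Job
-----------------------------------------
  1   | soda | reading | hamster | white | pilot
  2   | coffee | gardening | cat | brown | chef
  3   | tea | cooking | dog | gray | writer
  4   | juice | painting | rabbit | black | nurse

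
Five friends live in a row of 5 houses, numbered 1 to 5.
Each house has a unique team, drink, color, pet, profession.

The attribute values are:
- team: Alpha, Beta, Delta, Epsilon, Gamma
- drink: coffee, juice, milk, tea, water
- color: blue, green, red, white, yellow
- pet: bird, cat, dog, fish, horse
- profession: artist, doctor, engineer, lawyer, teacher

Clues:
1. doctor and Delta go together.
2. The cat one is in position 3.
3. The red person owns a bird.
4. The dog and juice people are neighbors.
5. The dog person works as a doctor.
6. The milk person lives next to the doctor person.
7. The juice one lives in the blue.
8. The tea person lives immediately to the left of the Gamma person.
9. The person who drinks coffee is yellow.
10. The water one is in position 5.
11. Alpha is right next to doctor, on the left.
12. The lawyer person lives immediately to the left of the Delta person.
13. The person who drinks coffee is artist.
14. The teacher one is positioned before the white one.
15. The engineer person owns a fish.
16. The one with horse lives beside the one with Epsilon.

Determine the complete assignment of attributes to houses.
Solution:

House | Team | Drink | Color | Pet | Profession
-----------------------------------------------
  1   | Alpha | milk | red | bird | lawyer
  2   | Delta | tea | green | dog | doctor
  3   | Gamma | juice | blue | cat | teacher
  4   | Beta | coffee | yellow | horse | artist
  5   | Epsilon | water | white | fish | engineer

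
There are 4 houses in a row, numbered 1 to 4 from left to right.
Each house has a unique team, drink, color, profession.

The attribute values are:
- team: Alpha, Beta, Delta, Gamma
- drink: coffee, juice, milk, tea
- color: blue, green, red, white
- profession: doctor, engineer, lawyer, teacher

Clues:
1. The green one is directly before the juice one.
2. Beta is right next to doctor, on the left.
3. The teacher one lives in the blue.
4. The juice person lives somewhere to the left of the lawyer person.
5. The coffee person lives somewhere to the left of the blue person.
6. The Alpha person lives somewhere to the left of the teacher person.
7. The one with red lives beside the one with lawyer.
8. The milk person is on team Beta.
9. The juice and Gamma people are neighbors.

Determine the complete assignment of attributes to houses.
Solution:

House | Team | Drink | Color | Profession
-----------------------------------------
  1   | Beta | milk | green | engineer
  2   | Alpha | juice | red | doctor
  3   | Gamma | coffee | white | lawyer
  4   | Delta | tea | blue | teacher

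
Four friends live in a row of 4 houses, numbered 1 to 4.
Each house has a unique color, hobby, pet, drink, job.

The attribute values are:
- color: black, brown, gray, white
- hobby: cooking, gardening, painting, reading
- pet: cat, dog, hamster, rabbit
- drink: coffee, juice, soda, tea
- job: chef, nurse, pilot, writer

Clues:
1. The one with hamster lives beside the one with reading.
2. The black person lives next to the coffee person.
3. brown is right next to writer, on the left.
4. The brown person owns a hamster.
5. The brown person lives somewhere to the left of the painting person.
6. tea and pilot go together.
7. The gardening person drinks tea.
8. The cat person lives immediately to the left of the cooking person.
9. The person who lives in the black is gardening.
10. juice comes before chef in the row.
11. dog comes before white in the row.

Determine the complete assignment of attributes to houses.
Solution:

House | Color | Hobby | Pet | Drink | Job
-----------------------------------------
  1   | black | gardening | cat | tea | pilot
  2   | brown | cooking | hamster | coffee | nurse
  3   | gray | reading | dog | juice | writer
  4   | white | painting | rabbit | soda | chef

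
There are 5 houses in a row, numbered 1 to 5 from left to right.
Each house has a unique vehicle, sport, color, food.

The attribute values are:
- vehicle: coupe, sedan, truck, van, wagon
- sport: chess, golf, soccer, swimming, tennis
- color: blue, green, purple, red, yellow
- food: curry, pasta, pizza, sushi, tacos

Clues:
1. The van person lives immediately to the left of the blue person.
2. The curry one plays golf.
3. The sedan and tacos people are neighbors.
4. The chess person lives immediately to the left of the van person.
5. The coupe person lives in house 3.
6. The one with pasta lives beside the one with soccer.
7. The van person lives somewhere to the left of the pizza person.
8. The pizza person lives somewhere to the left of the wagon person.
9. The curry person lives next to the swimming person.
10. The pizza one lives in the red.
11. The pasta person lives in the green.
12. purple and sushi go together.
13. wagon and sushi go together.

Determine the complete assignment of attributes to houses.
Solution:

House | Vehicle | Sport | Color | Food
--------------------------------------
  1   | sedan | chess | green | pasta
  2   | van | soccer | yellow | tacos
  3   | coupe | golf | blue | curry
  4   | truck | swimming | red | pizza
  5   | wagon | tennis | purple | sushi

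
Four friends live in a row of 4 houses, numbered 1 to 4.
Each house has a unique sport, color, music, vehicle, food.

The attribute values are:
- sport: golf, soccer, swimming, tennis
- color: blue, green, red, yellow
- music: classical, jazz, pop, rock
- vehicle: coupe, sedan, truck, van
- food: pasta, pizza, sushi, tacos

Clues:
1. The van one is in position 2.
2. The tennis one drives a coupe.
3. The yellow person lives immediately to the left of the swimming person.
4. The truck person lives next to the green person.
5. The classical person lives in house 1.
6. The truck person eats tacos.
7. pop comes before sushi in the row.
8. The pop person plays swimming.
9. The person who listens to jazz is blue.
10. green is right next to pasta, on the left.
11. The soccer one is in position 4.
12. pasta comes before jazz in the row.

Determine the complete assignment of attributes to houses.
Solution:

House | Sport | Color | Music | Vehicle | Food
----------------------------------------------
  1   | golf | yellow | classical | truck | tacos
  2   | swimming | green | pop | van | pizza
  3   | tennis | red | rock | coupe | pasta
  4   | soccer | blue | jazz | sedan | sushi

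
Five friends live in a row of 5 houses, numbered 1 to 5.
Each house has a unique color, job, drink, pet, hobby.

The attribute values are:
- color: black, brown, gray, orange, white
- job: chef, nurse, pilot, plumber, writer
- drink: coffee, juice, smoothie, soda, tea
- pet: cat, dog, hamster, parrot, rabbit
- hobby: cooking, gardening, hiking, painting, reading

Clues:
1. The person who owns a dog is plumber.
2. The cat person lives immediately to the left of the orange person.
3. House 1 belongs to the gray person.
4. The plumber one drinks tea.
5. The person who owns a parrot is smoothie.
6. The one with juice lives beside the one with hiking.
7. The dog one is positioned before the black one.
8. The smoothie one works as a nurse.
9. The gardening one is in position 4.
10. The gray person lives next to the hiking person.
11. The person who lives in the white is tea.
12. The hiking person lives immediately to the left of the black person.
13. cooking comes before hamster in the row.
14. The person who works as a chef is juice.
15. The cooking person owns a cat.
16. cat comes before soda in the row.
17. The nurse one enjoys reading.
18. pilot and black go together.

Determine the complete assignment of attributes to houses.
Solution:

House | Color | Job | Drink | Pet | Hobby
-----------------------------------------
  1   | gray | chef | juice | rabbit | painting
  2   | white | plumber | tea | dog | hiking
  3   | black | pilot | coffee | cat | cooking
  4   | orange | writer | soda | hamster | gardening
  5   | brown | nurse | smoothie | parrot | reading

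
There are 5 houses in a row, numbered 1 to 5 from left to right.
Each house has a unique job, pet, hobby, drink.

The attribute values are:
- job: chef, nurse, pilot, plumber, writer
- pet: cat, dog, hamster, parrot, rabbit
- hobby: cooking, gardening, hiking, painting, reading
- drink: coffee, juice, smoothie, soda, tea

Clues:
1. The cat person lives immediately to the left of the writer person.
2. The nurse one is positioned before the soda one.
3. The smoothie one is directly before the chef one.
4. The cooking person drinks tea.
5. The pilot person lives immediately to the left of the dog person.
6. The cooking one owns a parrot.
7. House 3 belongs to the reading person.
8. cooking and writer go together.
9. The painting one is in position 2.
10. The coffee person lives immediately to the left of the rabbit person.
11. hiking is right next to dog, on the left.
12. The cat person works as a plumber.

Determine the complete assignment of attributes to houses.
Solution:

House | Job | Pet | Hobby | Drink
---------------------------------
  1   | pilot | hamster | hiking | smoothie
  2   | chef | dog | painting | coffee
  3   | nurse | rabbit | reading | juice
  4   | plumber | cat | gardening | soda
  5   | writer | parrot | cooking | tea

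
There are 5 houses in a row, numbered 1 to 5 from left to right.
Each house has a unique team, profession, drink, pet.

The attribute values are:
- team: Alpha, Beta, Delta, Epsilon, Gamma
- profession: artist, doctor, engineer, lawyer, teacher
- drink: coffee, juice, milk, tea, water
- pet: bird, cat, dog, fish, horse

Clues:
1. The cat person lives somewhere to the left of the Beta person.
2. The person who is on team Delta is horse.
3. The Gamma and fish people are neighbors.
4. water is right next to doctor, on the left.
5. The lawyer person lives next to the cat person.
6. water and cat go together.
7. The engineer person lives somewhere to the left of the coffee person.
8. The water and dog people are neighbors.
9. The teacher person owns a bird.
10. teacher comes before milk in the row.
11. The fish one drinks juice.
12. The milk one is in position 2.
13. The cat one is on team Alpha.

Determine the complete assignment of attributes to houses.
Solution:

House | Team | Profession | Drink | Pet
---------------------------------------
  1   | Epsilon | teacher | tea | bird
  2   | Delta | lawyer | milk | horse
  3   | Alpha | engineer | water | cat
  4   | Gamma | doctor | coffee | dog
  5   | Beta | artist | juice | fish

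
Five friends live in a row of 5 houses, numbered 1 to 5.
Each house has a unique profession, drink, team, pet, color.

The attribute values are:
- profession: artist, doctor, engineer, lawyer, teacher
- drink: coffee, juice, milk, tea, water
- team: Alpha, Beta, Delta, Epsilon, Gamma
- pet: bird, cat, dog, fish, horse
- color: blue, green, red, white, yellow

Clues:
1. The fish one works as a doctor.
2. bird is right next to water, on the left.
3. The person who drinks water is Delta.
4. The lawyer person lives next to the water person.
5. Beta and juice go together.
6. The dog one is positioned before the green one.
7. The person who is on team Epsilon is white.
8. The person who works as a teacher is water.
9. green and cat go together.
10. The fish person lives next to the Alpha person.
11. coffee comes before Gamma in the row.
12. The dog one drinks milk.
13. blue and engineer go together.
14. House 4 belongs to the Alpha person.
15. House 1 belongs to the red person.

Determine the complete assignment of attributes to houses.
Solution:

House | Profession | Drink | Team | Pet | Color
-----------------------------------------------
  1   | lawyer | juice | Beta | bird | red
  2   | teacher | water | Delta | horse | yellow
  3   | doctor | coffee | Epsilon | fish | white
  4   | engineer | milk | Alpha | dog | blue
  5   | artist | tea | Gamma | cat | green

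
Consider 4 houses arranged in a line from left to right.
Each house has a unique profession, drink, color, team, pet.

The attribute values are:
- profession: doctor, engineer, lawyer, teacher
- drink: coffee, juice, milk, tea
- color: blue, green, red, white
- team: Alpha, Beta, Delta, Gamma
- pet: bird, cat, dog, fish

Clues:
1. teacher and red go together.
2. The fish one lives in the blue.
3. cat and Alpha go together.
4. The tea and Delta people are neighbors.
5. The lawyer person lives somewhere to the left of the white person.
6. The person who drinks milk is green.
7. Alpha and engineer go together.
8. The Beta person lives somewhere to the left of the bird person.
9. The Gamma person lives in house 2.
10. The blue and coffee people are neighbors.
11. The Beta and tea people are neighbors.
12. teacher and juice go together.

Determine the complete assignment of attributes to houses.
Solution:

House | Profession | Drink | Color | Team | Pet
-----------------------------------------------
  1   | teacher | juice | red | Beta | dog
  2   | lawyer | tea | blue | Gamma | fish
  3   | doctor | coffee | white | Delta | bird
  4   | engineer | milk | green | Alpha | cat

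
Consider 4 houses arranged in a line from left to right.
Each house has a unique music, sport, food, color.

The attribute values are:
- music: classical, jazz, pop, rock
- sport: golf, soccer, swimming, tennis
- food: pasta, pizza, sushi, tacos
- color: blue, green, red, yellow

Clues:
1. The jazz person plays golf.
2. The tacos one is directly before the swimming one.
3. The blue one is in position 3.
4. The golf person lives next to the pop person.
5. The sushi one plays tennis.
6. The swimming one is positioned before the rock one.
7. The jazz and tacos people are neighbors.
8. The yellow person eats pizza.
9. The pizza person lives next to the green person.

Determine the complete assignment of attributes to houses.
Solution:

House | Music | Sport | Food | Color
------------------------------------
  1   | jazz | golf | pizza | yellow
  2   | pop | soccer | tacos | green
  3   | classical | swimming | pasta | blue
  4   | rock | tennis | sushi | red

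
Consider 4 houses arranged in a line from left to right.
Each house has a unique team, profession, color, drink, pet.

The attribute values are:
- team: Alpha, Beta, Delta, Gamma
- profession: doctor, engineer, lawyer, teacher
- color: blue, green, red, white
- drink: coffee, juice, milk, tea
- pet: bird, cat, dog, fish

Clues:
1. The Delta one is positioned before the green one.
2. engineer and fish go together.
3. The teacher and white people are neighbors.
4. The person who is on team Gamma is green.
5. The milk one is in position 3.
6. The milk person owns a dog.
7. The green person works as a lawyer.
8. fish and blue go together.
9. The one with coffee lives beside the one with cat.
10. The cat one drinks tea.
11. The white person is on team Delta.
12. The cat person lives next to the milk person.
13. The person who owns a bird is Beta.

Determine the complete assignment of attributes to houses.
Solution:

House | Team | Profession | Color | Drink | Pet
-----------------------------------------------
  1   | Beta | teacher | red | coffee | bird
  2   | Delta | doctor | white | tea | cat
  3   | Gamma | lawyer | green | milk | dog
  4   | Alpha | engineer | blue | juice | fish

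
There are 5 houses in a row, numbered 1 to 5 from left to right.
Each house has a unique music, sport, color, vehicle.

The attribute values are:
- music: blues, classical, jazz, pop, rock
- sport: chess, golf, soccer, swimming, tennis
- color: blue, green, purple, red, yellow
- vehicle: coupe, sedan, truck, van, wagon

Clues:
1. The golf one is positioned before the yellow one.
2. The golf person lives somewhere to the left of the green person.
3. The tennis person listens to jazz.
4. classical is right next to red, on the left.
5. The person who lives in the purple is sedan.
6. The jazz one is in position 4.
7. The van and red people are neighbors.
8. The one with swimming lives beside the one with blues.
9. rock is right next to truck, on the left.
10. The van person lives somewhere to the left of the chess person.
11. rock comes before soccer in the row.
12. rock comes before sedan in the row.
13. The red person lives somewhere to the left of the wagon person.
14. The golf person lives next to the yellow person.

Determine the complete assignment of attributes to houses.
Solution:

House | Music | Sport | Color | Vehicle
---------------------------------------
  1   | classical | swimming | blue | van
  2   | blues | golf | red | coupe
  3   | rock | chess | yellow | wagon
  4   | jazz | tennis | green | truck
  5   | pop | soccer | purple | sedan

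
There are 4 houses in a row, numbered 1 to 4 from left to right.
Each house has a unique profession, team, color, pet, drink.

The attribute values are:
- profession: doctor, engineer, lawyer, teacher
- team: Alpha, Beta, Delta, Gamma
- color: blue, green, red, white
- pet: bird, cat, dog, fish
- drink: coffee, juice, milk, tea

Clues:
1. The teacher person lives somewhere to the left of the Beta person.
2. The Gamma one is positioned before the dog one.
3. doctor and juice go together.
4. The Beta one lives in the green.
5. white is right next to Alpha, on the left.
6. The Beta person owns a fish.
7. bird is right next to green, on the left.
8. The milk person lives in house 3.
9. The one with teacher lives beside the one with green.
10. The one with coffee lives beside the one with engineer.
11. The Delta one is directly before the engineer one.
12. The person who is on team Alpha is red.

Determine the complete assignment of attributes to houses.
Solution:

House | Profession | Team | Color | Pet | Drink
-----------------------------------------------
  1   | teacher | Delta | blue | bird | coffee
  2   | engineer | Beta | green | fish | tea
  3   | lawyer | Gamma | white | cat | milk
  4   | doctor | Alpha | red | dog | juice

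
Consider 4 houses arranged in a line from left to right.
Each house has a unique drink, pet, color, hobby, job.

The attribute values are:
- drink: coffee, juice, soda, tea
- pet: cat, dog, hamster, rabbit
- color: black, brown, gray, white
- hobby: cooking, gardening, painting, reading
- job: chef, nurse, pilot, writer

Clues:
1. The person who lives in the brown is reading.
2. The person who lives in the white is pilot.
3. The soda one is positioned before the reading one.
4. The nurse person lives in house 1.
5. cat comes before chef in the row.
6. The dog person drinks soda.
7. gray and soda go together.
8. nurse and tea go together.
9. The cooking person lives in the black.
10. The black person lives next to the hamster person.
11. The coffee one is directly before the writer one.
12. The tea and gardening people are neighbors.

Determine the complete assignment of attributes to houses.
Solution:

House | Drink | Pet | Color | Hobby | Job
-----------------------------------------
  1   | tea | cat | black | cooking | nurse
  2   | coffee | hamster | white | gardening | pilot
  3   | soda | dog | gray | painting | writer
  4   | juice | rabbit | brown | reading | chef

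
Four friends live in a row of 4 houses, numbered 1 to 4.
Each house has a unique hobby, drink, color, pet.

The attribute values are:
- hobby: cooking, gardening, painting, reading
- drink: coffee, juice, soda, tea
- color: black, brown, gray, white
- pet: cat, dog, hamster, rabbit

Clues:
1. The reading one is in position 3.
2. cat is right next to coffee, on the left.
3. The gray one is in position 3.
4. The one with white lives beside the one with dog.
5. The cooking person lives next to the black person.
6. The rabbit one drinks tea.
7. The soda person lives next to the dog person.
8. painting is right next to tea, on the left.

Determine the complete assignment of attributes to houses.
Solution:

House | Hobby | Drink | Color | Pet
-----------------------------------
  1   | cooking | soda | white | cat
  2   | painting | coffee | black | dog
  3   | reading | tea | gray | rabbit
  4   | gardening | juice | brown | hamster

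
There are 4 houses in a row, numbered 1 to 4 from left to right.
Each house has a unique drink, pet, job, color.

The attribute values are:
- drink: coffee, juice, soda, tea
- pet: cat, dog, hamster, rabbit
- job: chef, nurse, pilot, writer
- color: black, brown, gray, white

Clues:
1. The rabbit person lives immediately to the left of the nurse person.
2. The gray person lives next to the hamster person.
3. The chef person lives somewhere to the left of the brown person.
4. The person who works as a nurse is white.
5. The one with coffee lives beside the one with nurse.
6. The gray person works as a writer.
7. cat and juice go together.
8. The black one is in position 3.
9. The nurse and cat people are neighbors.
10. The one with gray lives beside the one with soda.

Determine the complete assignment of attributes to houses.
Solution:

House | Drink | Pet | Job | Color
---------------------------------
  1   | coffee | rabbit | writer | gray
  2   | soda | hamster | nurse | white
  3   | juice | cat | chef | black
  4   | tea | dog | pilot | brown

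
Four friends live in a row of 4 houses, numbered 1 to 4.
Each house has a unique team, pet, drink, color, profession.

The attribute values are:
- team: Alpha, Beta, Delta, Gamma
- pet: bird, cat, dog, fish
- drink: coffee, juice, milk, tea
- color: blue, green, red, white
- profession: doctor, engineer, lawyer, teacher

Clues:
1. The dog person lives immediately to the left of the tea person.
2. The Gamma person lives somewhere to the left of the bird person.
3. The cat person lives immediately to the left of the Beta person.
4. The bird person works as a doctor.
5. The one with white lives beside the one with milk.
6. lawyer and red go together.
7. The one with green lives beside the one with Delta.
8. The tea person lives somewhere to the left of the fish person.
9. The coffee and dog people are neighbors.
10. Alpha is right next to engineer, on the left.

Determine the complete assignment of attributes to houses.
Solution:

House | Team | Pet | Drink | Color | Profession
-----------------------------------------------
  1   | Gamma | cat | coffee | white | teacher
  2   | Beta | dog | milk | red | lawyer
  3   | Alpha | bird | tea | green | doctor
  4   | Delta | fish | juice | blue | engineer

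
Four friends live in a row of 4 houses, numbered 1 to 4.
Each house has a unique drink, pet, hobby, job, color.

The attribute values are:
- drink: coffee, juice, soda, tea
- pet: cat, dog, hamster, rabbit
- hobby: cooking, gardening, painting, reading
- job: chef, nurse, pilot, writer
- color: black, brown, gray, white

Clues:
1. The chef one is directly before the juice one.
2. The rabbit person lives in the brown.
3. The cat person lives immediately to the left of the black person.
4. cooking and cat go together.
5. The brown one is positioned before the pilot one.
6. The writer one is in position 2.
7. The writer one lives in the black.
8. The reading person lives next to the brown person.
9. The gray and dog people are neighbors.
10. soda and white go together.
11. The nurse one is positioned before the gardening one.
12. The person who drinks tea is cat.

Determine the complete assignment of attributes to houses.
Solution:

House | Drink | Pet | Hobby | Job | Color
-----------------------------------------
  1   | tea | cat | cooking | chef | gray
  2   | juice | dog | reading | writer | black
  3   | coffee | rabbit | painting | nurse | brown
  4   | soda | hamster | gardening | pilot | white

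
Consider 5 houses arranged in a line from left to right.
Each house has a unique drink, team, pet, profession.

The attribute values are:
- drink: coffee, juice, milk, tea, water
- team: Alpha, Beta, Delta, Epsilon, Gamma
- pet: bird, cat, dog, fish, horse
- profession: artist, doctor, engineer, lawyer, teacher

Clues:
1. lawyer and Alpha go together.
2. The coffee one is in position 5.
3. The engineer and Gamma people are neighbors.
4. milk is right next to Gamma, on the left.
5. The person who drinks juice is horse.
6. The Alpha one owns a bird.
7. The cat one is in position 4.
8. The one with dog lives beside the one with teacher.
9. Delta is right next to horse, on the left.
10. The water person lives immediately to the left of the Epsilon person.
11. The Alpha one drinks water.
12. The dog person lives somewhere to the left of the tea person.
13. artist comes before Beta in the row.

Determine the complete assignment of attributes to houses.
Solution:

House | Drink | Team | Pet | Profession
---------------------------------------
  1   | milk | Delta | dog | engineer
  2   | juice | Gamma | horse | teacher
  3   | water | Alpha | bird | lawyer
  4   | tea | Epsilon | cat | artist
  5   | coffee | Beta | fish | doctor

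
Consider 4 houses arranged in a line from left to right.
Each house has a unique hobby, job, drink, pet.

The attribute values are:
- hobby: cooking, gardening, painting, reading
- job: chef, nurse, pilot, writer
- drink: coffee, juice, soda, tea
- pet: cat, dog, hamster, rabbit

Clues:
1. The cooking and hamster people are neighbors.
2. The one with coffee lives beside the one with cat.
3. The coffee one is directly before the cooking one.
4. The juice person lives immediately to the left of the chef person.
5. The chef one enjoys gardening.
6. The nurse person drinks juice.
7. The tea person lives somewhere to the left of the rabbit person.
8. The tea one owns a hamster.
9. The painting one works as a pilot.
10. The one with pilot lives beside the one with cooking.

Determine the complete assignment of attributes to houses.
Solution:

House | Hobby | Job | Drink | Pet
---------------------------------
  1   | painting | pilot | coffee | dog
  2   | cooking | nurse | juice | cat
  3   | gardening | chef | tea | hamster
  4   | reading | writer | soda | rabbit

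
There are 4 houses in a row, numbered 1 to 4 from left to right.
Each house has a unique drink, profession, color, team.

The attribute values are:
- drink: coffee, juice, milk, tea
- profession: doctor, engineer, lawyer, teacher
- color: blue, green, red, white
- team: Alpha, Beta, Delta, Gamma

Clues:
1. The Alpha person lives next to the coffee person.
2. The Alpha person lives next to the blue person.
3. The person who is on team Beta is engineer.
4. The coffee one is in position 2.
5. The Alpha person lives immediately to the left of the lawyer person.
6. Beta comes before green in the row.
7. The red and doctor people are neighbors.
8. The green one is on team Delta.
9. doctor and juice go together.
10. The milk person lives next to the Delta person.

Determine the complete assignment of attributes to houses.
Solution:

House | Drink | Profession | Color | Team
-----------------------------------------
  1   | tea | teacher | white | Alpha
  2   | coffee | lawyer | blue | Gamma
  3   | milk | engineer | red | Beta
  4   | juice | doctor | green | Delta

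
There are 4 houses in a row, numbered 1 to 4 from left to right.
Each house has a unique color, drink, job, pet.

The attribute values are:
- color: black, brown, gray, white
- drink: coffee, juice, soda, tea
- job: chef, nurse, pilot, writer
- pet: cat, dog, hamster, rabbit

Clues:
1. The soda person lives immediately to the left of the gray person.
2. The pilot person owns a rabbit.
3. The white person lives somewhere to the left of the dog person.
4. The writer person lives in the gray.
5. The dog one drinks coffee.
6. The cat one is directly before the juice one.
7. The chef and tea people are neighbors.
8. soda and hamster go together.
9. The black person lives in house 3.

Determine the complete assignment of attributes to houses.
Solution:

House | Color | Drink | Job | Pet
---------------------------------
  1   | white | soda | chef | hamster
  2   | gray | tea | writer | cat
  3   | black | juice | pilot | rabbit
  4   | brown | coffee | nurse | dog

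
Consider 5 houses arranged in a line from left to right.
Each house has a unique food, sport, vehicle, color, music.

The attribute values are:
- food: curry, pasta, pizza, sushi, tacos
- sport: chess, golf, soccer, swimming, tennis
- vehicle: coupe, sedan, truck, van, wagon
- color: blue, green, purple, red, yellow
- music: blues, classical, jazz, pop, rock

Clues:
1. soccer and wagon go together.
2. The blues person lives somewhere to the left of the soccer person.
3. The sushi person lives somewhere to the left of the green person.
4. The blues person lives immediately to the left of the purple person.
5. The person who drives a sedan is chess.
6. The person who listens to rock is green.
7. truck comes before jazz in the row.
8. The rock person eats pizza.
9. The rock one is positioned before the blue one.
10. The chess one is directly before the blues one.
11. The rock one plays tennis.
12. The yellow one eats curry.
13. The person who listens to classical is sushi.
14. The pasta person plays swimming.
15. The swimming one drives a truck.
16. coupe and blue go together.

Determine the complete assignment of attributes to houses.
Solution:

House | Food | Sport | Vehicle | Color | Music
----------------------------------------------
  1   | curry | chess | sedan | yellow | pop
  2   | pasta | swimming | truck | red | blues
  3   | sushi | soccer | wagon | purple | classical
  4   | pizza | tennis | van | green | rock
  5   | tacos | golf | coupe | blue | jazz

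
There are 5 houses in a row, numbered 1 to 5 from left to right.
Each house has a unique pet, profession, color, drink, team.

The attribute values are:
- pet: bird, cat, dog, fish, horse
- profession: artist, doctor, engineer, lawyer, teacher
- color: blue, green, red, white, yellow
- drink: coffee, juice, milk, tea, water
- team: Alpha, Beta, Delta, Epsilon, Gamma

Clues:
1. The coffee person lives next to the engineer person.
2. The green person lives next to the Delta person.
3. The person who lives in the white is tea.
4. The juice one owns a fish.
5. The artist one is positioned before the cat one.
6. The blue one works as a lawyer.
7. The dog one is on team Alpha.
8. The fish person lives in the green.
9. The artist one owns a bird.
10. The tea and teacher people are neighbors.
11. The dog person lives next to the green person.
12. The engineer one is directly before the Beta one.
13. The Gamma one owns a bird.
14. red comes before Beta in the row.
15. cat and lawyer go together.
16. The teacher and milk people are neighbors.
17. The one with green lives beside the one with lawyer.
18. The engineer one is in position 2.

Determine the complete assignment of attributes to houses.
Solution:

House | Pet | Profession | Color | Drink | Team
-----------------------------------------------
  1   | bird | artist | red | coffee | Gamma
  2   | dog | engineer | white | tea | Alpha
  3   | fish | teacher | green | juice | Beta
  4   | cat | lawyer | blue | milk | Delta
  5   | horse | doctor | yellow | water | Epsilon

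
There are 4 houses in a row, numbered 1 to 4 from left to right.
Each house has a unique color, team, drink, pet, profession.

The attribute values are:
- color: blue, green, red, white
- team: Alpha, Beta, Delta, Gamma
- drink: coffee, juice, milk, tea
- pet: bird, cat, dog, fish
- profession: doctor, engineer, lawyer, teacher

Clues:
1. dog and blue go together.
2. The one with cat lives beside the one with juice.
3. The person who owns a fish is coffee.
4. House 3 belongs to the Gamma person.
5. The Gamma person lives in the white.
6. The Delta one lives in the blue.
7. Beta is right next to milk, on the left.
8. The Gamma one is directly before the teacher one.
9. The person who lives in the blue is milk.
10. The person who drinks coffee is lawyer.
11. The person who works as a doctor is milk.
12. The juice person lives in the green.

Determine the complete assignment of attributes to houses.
Solution:

House | Color | Team | Drink | Pet | Profession
-----------------------------------------------
  1   | red | Beta | coffee | fish | lawyer
  2   | blue | Delta | milk | dog | doctor
  3   | white | Gamma | tea | cat | engineer
  4   | green | Alpha | juice | bird | teacher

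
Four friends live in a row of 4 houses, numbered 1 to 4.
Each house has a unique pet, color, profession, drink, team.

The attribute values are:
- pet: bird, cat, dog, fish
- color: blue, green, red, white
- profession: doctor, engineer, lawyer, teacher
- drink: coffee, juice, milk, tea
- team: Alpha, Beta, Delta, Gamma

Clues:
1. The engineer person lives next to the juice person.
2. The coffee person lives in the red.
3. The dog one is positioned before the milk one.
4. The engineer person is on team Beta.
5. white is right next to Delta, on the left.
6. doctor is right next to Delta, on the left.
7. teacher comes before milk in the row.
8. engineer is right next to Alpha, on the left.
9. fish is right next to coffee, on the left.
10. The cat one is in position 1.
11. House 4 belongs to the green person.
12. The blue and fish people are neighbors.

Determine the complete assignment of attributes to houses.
Solution:

House | Pet | Color | Profession | Drink | Team
-----------------------------------------------
  1   | cat | blue | engineer | tea | Beta
  2   | fish | white | doctor | juice | Alpha
  3   | dog | red | teacher | coffee | Delta
  4   | bird | green | lawyer | milk | Gamma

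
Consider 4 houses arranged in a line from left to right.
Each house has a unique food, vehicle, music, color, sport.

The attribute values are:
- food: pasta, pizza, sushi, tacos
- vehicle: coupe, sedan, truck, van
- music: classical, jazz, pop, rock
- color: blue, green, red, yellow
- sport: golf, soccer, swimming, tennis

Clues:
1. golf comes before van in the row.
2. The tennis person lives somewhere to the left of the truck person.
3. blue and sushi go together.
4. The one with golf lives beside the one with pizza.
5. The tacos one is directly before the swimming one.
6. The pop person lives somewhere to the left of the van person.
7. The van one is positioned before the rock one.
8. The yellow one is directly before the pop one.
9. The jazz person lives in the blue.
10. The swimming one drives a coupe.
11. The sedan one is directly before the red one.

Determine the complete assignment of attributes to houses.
Solution:

House | Food | Vehicle | Music | Color | Sport
----------------------------------------------
  1   | tacos | sedan | classical | yellow | golf
  2   | pizza | coupe | pop | red | swimming
  3   | sushi | van | jazz | blue | tennis
  4   | pasta | truck | rock | green | soccer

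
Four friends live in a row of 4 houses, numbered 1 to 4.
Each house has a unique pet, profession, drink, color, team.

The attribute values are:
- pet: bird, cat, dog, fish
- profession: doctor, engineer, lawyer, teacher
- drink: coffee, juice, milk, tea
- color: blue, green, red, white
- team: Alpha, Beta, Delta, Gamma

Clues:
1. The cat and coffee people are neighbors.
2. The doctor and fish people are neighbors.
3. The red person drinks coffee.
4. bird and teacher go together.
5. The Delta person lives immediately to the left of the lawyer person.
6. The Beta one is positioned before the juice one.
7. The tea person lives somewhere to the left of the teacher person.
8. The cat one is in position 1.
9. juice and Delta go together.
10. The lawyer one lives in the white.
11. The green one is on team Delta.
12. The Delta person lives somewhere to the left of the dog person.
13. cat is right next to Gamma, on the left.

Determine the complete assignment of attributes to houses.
Solution:

House | Pet | Profession | Drink | Color | Team
-----------------------------------------------
  1   | cat | doctor | tea | blue | Beta
  2   | fish | engineer | coffee | red | Gamma
  3   | bird | teacher | juice | green | Delta
  4   | dog | lawyer | milk | white | Alpha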